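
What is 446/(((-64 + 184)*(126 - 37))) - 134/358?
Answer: -317863/955860 ≈ -0.33254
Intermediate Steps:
446/(((-64 + 184)*(126 - 37))) - 134/358 = 446/((120*89)) - 134*1/358 = 446/10680 - 67/179 = 446*(1/10680) - 67/179 = 223/5340 - 67/179 = -317863/955860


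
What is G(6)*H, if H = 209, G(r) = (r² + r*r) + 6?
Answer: 16302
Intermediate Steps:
G(r) = 6 + 2*r² (G(r) = (r² + r²) + 6 = 2*r² + 6 = 6 + 2*r²)
G(6)*H = (6 + 2*6²)*209 = (6 + 2*36)*209 = (6 + 72)*209 = 78*209 = 16302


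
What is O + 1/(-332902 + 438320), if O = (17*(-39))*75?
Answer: -5241910049/105418 ≈ -49725.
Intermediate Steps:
O = -49725 (O = -663*75 = -49725)
O + 1/(-332902 + 438320) = -49725 + 1/(-332902 + 438320) = -49725 + 1/105418 = -5241910049/105418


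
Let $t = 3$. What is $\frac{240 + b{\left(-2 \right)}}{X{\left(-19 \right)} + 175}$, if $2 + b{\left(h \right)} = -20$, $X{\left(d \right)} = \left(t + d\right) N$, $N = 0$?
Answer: $\frac{218}{175} \approx 1.2457$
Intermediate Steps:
$X{\left(d \right)} = 0$ ($X{\left(d \right)} = \left(3 + d\right) 0 = 0$)
$b{\left(h \right)} = -22$ ($b{\left(h \right)} = -2 - 20 = -22$)
$\frac{240 + b{\left(-2 \right)}}{X{\left(-19 \right)} + 175} = \frac{240 - 22}{0 + 175} = \frac{218}{175}$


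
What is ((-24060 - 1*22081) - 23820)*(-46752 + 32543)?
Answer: 994075849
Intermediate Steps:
((-24060 - 1*22081) - 23820)*(-46752 + 32543) = ((-24060 - 22081) - 23820)*(-14209) = (-46141 - 23820)*(-14209) = -69961*(-14209) = 994075849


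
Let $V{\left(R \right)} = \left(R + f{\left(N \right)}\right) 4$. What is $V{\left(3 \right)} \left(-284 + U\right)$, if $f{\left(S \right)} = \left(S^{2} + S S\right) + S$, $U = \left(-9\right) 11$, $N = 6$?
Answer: $-124092$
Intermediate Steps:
$U = -99$
$f{\left(S \right)} = S + 2 S^{2}$ ($f{\left(S \right)} = \left(S^{2} + S^{2}\right) + S = 2 S^{2} + S = S + 2 S^{2}$)
$V{\left(R \right)} = 312 + 4 R$ ($V{\left(R \right)} = \left(R + 6 \left(1 + 2 \cdot 6\right)\right) 4 = \left(R + 6 \left(1 + 12\right)\right) 4 = \left(R + 6 \cdot 13\right) 4 = \left(R + 78\right) 4 = \left(78 + R\right) 4 = 312 + 4 R$)
$V{\left(3 \right)} \left(-284 + U\right) = \left(312 + 4 \cdot 3\right) \left(-284 - 99\right) = \left(312 + 12\right) \left(-383\right) = 324 \left(-383\right) = -124092$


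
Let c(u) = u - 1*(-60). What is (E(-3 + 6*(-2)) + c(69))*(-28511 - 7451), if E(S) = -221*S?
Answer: -123853128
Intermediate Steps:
c(u) = 60 + u (c(u) = u + 60 = 60 + u)
(E(-3 + 6*(-2)) + c(69))*(-28511 - 7451) = (-221*(-3 + 6*(-2)) + (60 + 69))*(-28511 - 7451) = (-221*(-3 - 12) + 129)*(-35962) = (-221*(-15) + 129)*(-35962) = (3315 + 129)*(-35962) = 3444*(-35962) = -123853128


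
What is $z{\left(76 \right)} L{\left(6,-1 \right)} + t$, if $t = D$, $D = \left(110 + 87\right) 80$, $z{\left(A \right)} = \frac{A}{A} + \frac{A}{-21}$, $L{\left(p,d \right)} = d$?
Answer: $\frac{331015}{21} \approx 15763.0$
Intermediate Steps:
$z{\left(A \right)} = 1 - \frac{A}{21}$ ($z{\left(A \right)} = 1 + A \left(- \frac{1}{21}\right) = 1 - \frac{A}{21}$)
$D = 15760$ ($D = 197 \cdot 80 = 15760$)
$t = 15760$
$z{\left(76 \right)} L{\left(6,-1 \right)} + t = \left(1 - \frac{76}{21}\right) \left(-1\right) + 15760 = \left(- \frac{55}{21}\right) \left(-1\right) + 15760 = \frac{55}{21} + 15760 = \frac{331015}{21}$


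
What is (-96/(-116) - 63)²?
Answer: 3250809/841 ≈ 3865.4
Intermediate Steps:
(-96/(-116) - 63)² = (-96*(-1/116) - 63)² = (24/29 - 63)² = (-1803/29)² = 3250809/841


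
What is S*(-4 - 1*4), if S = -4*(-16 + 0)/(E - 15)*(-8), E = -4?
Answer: -4096/19 ≈ -215.58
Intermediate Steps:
S = 512/19 (S = -4*(-16 + 0)/(-4 - 15)*(-8) = -(-64)/(-19)*(-8) = -(-64)*(-1)/19*(-8) = -4*16/19*(-8) = -64/19*(-8) = 512/19 ≈ 26.947)
S*(-4 - 1*4) = 512*(-4 - 1*4)/19 = 512*(-4 - 4)/19 = (512/19)*(-8) = -4096/19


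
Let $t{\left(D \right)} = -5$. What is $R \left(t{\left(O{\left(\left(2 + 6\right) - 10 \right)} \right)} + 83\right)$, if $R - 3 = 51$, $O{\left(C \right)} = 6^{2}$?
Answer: $4212$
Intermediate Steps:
$O{\left(C \right)} = 36$
$R = 54$ ($R = 3 + 51 = 54$)
$R \left(t{\left(O{\left(\left(2 + 6\right) - 10 \right)} \right)} + 83\right) = 54 \left(-5 + 83\right) = 54 \cdot 78 = 4212$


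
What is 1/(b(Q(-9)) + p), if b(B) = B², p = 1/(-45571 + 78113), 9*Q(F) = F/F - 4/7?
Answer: 14351022/32983 ≈ 435.10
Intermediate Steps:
Q(F) = 1/21 (Q(F) = (F/F - 4/7)/9 = (1 - 4*⅐)/9 = (1 - 4/7)/9 = (⅑)*(3/7) = 1/21)
p = 1/32542 ≈ 3.0730e-5
1/(b(Q(-9)) + p) = 1/((1/21)² + 1/32542) = 1/(1/441 + 1/32542) = 1/(32983/14351022) = 14351022/32983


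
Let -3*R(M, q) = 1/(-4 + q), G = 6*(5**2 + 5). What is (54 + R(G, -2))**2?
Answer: 946729/324 ≈ 2922.0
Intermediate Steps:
G = 180 (G = 6*(25 + 5) = 6*30 = 180)
R(M, q) = -1/(3*(-4 + q))
(54 + R(G, -2))**2 = (54 - 1/(-12 + 3*(-2)))**2 = (54 - 1/(-12 - 6))**2 = (54 - 1/(-18))**2 = (54 - 1*(-1/18))**2 = (54 + 1/18)**2 = (973/18)**2 = 946729/324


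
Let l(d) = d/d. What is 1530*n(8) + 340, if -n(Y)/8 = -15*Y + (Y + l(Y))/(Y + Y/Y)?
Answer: 1456900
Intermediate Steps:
l(d) = 1
n(Y) = -8 + 120*Y (n(Y) = -8*(-15*Y + (Y + 1)/(Y + Y/Y)) = -8*(-15*Y + (1 + Y)/(Y + 1)) = -8*(-15*Y + (1 + Y)/(1 + Y)) = -8*(-15*Y + 1) = -8*(1 - 15*Y) = -8 + 120*Y)
1530*n(8) + 340 = 1530*(-8 + 120*8) + 340 = 1530*(-8 + 960) + 340 = 1530*952 + 340 = 1456560 + 340 = 1456900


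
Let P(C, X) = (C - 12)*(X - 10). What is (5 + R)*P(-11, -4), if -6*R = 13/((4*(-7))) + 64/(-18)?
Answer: 197179/108 ≈ 1825.7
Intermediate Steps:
P(C, X) = (-12 + C)*(-10 + X)
R = 1013/1512 (R = -(13/((4*(-7))) + 64/(-18))/6 = -(13/(-28) + 64*(-1/18))/6 = -(13*(-1/28) - 32/9)/6 = -(-13/28 - 32/9)/6 = -⅙*(-1013/252) = 1013/1512 ≈ 0.66997)
(5 + R)*P(-11, -4) = (5 + 1013/1512)*(120 - 12*(-4) - 10*(-11) - 11*(-4)) = 8573*(120 + 48 + 110 + 44)/1512 = (8573/1512)*322 = 197179/108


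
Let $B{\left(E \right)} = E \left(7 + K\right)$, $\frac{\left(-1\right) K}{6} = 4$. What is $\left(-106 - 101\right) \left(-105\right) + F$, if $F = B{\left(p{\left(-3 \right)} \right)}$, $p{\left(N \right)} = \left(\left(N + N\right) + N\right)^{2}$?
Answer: $20358$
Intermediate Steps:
$K = -24$ ($K = \left(-6\right) 4 = -24$)
$p{\left(N \right)} = 9 N^{2}$ ($p{\left(N \right)} = \left(2 N + N\right)^{2} = \left(3 N\right)^{2} = 9 N^{2}$)
$B{\left(E \right)} = - 17 E$ ($B{\left(E \right)} = E \left(7 - 24\right) = E \left(-17\right) = - 17 E$)
$F = -1377$ ($F = - 17 \cdot 9 \left(-3\right)^{2} = - 17 \cdot 9 \cdot 9 = \left(-17\right) 81 = -1377$)
$\left(-106 - 101\right) \left(-105\right) + F = \left(-106 - 101\right) \left(-105\right) - 1377 = \left(-207\right) \left(-105\right) - 1377 = 21735 - 1377 = 20358$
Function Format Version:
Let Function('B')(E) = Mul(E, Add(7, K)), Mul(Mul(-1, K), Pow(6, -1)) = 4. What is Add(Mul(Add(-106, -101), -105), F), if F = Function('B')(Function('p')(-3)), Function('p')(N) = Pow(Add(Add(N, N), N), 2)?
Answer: 20358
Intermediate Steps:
K = -24 (K = Mul(-6, 4) = -24)
Function('p')(N) = Mul(9, Pow(N, 2)) (Function('p')(N) = Pow(Add(Mul(2, N), N), 2) = Pow(Mul(3, N), 2) = Mul(9, Pow(N, 2)))
Function('B')(E) = Mul(-17, E) (Function('B')(E) = Mul(E, Add(7, -24)) = Mul(E, -17) = Mul(-17, E))
F = -1377 (F = Mul(-17, Mul(9, Pow(-3, 2))) = Mul(-17, Mul(9, 9)) = Mul(-17, 81) = -1377)
Add(Mul(Add(-106, -101), -105), F) = Add(Mul(Add(-106, -101), -105), -1377) = Add(Mul(-207, -105), -1377) = Add(21735, -1377) = 20358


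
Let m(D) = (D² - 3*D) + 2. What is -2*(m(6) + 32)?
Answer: -104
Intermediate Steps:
m(D) = 2 + D² - 3*D
-2*(m(6) + 32) = -2*((2 + 6² - 3*6) + 32) = -2*((2 + 36 - 18) + 32) = -2*(20 + 32) = -2*52 = -104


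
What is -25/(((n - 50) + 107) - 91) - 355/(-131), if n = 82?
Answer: 13765/6288 ≈ 2.1891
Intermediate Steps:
-25/(((n - 50) + 107) - 91) - 355/(-131) = -25/(((82 - 50) + 107) - 91) - 355/(-131) = -25/((32 + 107) - 91) - 355*(-1/131) = -25/(139 - 91) + 355/131 = -25/48 + 355/131 = 13765/6288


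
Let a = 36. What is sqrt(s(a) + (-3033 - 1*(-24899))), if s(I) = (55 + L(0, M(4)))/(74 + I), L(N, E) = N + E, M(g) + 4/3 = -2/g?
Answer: sqrt(19679835)/30 ≈ 147.87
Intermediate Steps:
M(g) = -4/3 - 2/g
L(N, E) = E + N
s(I) = 319/(6*(74 + I)) (s(I) = (55 + ((-4/3 - 2/4) + 0))/(74 + I) = (55 + ((-4/3 - 2*1/4) + 0))/(74 + I) = (55 + ((-4/3 - 1/2) + 0))/(74 + I) = (55 + (-11/6 + 0))/(74 + I) = (55 - 11/6)/(74 + I) = 319/(6*(74 + I)))
sqrt(s(a) + (-3033 - 1*(-24899))) = sqrt(319/(6*(74 + 36)) + (-3033 - 1*(-24899))) = sqrt((319/6)/110 + (-3033 + 24899)) = sqrt((319/6)*(1/110) + 21866) = sqrt(29/60 + 21866) = sqrt(1311989/60) = sqrt(19679835)/30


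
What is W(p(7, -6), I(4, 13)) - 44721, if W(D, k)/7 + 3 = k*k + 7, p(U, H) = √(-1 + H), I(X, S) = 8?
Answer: -44245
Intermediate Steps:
W(D, k) = 28 + 7*k² (W(D, k) = -21 + 7*(k*k + 7) = -21 + 7*(k² + 7) = -21 + 7*(7 + k²) = -21 + (49 + 7*k²) = 28 + 7*k²)
W(p(7, -6), I(4, 13)) - 44721 = (28 + 7*8²) - 44721 = (28 + 7*64) - 44721 = (28 + 448) - 44721 = 476 - 44721 = -44245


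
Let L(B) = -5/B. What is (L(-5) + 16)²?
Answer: 289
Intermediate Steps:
(L(-5) + 16)² = (-5/(-5) + 16)² = (-5*(-⅕) + 16)² = (1 + 16)² = 17² = 289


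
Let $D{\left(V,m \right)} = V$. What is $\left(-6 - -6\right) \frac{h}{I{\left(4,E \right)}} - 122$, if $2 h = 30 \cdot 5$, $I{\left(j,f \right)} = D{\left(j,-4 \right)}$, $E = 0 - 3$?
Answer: $-122$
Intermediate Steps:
$E = -3$ ($E = 0 - 3 = -3$)
$I{\left(j,f \right)} = j$
$h = 75$ ($h = \frac{30 \cdot 5}{2} = \frac{1}{2} \cdot 150 = 75$)
$\left(-6 - -6\right) \frac{h}{I{\left(4,E \right)}} - 122 = \left(-6 - -6\right) \frac{75}{4} - 122 = \left(-6 + 6\right) 75 \cdot \frac{1}{4} - 122 = 0 \cdot \frac{75}{4} - 122 = 0 - 122 = -122$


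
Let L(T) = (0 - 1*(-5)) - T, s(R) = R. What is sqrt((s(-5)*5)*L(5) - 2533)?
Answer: I*sqrt(2533) ≈ 50.329*I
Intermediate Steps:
L(T) = 5 - T (L(T) = (0 + 5) - T = 5 - T)
sqrt((s(-5)*5)*L(5) - 2533) = sqrt((-5*5)*(5 - 1*5) - 2533) = sqrt(-25*(5 - 5) - 2533) = sqrt(-25*0 - 2533) = sqrt(0 - 2533) = sqrt(-2533) = I*sqrt(2533)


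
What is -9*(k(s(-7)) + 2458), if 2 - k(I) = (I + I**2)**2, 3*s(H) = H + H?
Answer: -175544/9 ≈ -19505.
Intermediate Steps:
s(H) = 2*H/3 (s(H) = (H + H)/3 = (2*H)/3 = 2*H/3)
k(I) = 2 - (I + I**2)**2
-9*(k(s(-7)) + 2458) = -9*((2 - ((2/3)*(-7))**2*(1 + (2/3)*(-7))**2) + 2458) = -9*((2 - (-14/3)**2*(1 - 14/3)**2) + 2458) = -9*((2 - 1*196/9*(-11/3)**2) + 2458) = -9*((2 - 1*196/9*121/9) + 2458) = -9*((2 - 23716/81) + 2458) = -9*(-23554/81 + 2458) = -9*175544/81 = -175544/9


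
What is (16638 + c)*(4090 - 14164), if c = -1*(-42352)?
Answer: -594265260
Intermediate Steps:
c = 42352
(16638 + c)*(4090 - 14164) = (16638 + 42352)*(4090 - 14164) = 58990*(-10074) = -594265260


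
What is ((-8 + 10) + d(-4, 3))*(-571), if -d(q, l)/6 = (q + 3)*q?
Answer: 12562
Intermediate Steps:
d(q, l) = -6*q*(3 + q) (d(q, l) = -6*(q + 3)*q = -6*(3 + q)*q = -6*q*(3 + q))
((-8 + 10) + d(-4, 3))*(-571) = ((-8 + 10) - 6*(-4)*(3 - 4))*(-571) = (2 - 6*(-4)*(-1))*(-571) = (2 - 24)*(-571) = -22*(-571) = 12562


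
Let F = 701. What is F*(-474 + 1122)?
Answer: 454248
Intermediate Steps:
F*(-474 + 1122) = 701*(-474 + 1122) = 701*648 = 454248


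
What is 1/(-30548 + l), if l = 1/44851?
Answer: -44851/1370108347 ≈ -3.2735e-5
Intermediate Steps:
l = 1/44851 ≈ 2.2296e-5
1/(-30548 + l) = 1/(-30548 + 1/44851) = 1/(-1370108347/44851) = -44851/1370108347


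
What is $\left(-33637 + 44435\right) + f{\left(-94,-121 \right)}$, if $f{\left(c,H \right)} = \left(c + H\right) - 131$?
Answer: $10452$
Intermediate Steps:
$f{\left(c,H \right)} = -131 + H + c$ ($f{\left(c,H \right)} = \left(H + c\right) - 131 = -131 + H + c$)
$\left(-33637 + 44435\right) + f{\left(-94,-121 \right)} = \left(-33637 + 44435\right) - 346 = 10798 - 346 = 10452$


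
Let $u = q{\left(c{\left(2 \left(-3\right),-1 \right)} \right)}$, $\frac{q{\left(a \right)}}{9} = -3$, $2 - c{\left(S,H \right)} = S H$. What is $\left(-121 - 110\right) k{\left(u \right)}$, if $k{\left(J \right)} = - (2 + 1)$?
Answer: $693$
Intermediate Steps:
$c{\left(S,H \right)} = 2 - H S$ ($c{\left(S,H \right)} = 2 - S H = 2 - H S$)
$q{\left(a \right)} = -27$ ($q{\left(a \right)} = 9 \left(-3\right) = -27$)
$u = -27$
$k{\left(J \right)} = -3$ ($k{\left(J \right)} = \left(-1\right) 3 = -3$)
$\left(-121 - 110\right) k{\left(u \right)} = \left(-121 - 110\right) \left(-3\right) = \left(-231\right) \left(-3\right) = 693$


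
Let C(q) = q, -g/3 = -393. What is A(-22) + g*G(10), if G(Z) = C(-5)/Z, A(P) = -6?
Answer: -1191/2 ≈ -595.50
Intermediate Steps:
g = 1179 (g = -3*(-393) = 1179)
G(Z) = -5/Z
A(-22) + g*G(10) = -6 + 1179*(-5/10) = -6 + 1179*(-5*⅒) = -6 + 1179*(-½) = -6 - 1179/2 = -1191/2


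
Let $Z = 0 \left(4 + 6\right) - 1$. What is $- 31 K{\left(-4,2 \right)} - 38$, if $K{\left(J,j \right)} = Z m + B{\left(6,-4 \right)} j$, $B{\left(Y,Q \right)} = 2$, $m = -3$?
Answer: $-255$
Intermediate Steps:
$Z = -1$ ($Z = 0 \cdot 10 - 1 = 0 - 1 = -1$)
$K{\left(J,j \right)} = 3 + 2 j$ ($K{\left(J,j \right)} = \left(-1\right) \left(-3\right) + 2 j = 3 + 2 j$)
$- 31 K{\left(-4,2 \right)} - 38 = - 31 \left(3 + 2 \cdot 2\right) - 38 = - 31 \left(3 + 4\right) - 38 = \left(-31\right) 7 - 38 = -217 - 38 = -255$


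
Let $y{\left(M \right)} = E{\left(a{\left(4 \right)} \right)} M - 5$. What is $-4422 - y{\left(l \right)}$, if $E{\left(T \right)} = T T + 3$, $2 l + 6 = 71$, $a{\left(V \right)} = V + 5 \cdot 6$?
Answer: $- \frac{84169}{2} \approx -42085.0$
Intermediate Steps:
$a{\left(V \right)} = 30 + V$ ($a{\left(V \right)} = V + 30 = 30 + V$)
$l = \frac{65}{2}$ ($l = -3 + \frac{1}{2} \cdot 71 = -3 + \frac{71}{2} = \frac{65}{2} \approx 32.5$)
$E{\left(T \right)} = 3 + T^{2}$ ($E{\left(T \right)} = T^{2} + 3 = 3 + T^{2}$)
$y{\left(M \right)} = -5 + 1159 M$ ($y{\left(M \right)} = \left(3 + \left(30 + 4\right)^{2}\right) M - 5 = \left(3 + 34^{2}\right) M - 5 = \left(3 + 1156\right) M - 5 = 1159 M - 5 = -5 + 1159 M$)
$-4422 - y{\left(l \right)} = -4422 - \left(-5 + 1159 \cdot \frac{65}{2}\right) = -4422 - \left(-5 + \frac{75335}{2}\right) = -4422 - \frac{75325}{2} = - \frac{84169}{2}$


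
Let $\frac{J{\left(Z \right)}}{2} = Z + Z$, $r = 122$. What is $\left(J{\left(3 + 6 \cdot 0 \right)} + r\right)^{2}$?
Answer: $17956$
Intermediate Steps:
$J{\left(Z \right)} = 4 Z$ ($J{\left(Z \right)} = 2 \left(Z + Z\right) = 2 \cdot 2 Z = 4 Z$)
$\left(J{\left(3 + 6 \cdot 0 \right)} + r\right)^{2} = \left(4 \left(3 + 6 \cdot 0\right) + 122\right)^{2} = \left(4 \left(3 + 0\right) + 122\right)^{2} = \left(4 \cdot 3 + 122\right)^{2} = \left(12 + 122\right)^{2} = 134^{2} = 17956$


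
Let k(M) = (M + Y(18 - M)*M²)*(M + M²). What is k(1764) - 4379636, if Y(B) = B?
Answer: -16915488747403556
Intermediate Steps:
k(M) = (M + M²)*(M + M²*(18 - M)) (k(M) = (M + (18 - M)*M²)*(M + M²) = (M + M²*(18 - M))*(M + M²) = (M + M²)*(M + M²*(18 - M)))
k(1764) - 4379636 = 1764²*(1 - 1*1764³ + 17*1764² + 19*1764) - 4379636 = 3111696*(1 - 1*5489031744 + 17*3111696 + 33516) - 4379636 = 3111696*(1 - 5489031744 + 52898832 + 33516) - 4379636 = 3111696*(-5436099395) - 4379636 = -16915488743023920 - 4379636 = -16915488747403556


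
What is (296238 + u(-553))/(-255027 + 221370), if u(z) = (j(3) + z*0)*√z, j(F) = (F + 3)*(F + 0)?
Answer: -98746/11219 - 6*I*√553/11219 ≈ -8.8017 - 0.012576*I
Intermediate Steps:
j(F) = F*(3 + F) (j(F) = (3 + F)*F = F*(3 + F))
u(z) = 18*√z (u(z) = (3*(3 + 3) + z*0)*√z = (3*6 + 0)*√z = (18 + 0)*√z = 18*√z)
(296238 + u(-553))/(-255027 + 221370) = (296238 + 18*√(-553))/(-255027 + 221370) = (296238 + 18*(I*√553))/(-33657) = (296238 + 18*I*√553)*(-1/33657) = -98746/11219 - 6*I*√553/11219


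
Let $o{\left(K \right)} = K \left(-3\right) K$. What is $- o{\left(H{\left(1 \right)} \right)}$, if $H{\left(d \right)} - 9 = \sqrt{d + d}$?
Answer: $249 + 54 \sqrt{2} \approx 325.37$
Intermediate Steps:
$H{\left(d \right)} = 9 + \sqrt{2} \sqrt{d}$ ($H{\left(d \right)} = 9 + \sqrt{d + d} = 9 + \sqrt{2 d} = 9 + \sqrt{2} \sqrt{d}$)
$o{\left(K \right)} = - 3 K^{2}$ ($o{\left(K \right)} = - 3 K K = - 3 K^{2}$)
$- o{\left(H{\left(1 \right)} \right)} = - \left(-3\right) \left(9 + \sqrt{2} \sqrt{1}\right)^{2} = - \left(-3\right) \left(9 + \sqrt{2} \cdot 1\right)^{2} = - \left(-3\right) \left(9 + \sqrt{2}\right)^{2} = 3 \left(9 + \sqrt{2}\right)^{2}$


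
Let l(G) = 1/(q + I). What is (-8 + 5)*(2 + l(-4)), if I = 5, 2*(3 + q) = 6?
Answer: -33/5 ≈ -6.6000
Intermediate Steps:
q = 0 (q = -3 + (½)*6 = -3 + 3 = 0)
l(G) = ⅕ (l(G) = 1/(0 + 5) = 1/5 = ⅕)
(-8 + 5)*(2 + l(-4)) = (-8 + 5)*(2 + ⅕) = -3*11/5 = -33/5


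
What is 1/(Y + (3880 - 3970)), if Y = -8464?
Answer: -1/8554 ≈ -0.00011690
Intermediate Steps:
1/(Y + (3880 - 3970)) = 1/(-8464 + (3880 - 3970)) = 1/(-8464 - 90) = 1/(-8554) = -1/8554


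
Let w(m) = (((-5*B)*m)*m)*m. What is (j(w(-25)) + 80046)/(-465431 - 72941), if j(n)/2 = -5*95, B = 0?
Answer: -19774/134593 ≈ -0.14692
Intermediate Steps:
w(m) = 0 (w(m) = (((-5*0)*m)*m)*m = ((0*m)*m)*m = (0*m)*m = 0*m = 0)
j(n) = -950 (j(n) = 2*(-5*95) = 2*(-475) = -950)
(j(w(-25)) + 80046)/(-465431 - 72941) = (-950 + 80046)/(-465431 - 72941) = 79096/(-538372) = 79096*(-1/538372) = -19774/134593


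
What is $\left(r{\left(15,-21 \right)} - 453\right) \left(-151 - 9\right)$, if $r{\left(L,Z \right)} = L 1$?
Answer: $70080$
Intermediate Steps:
$r{\left(L,Z \right)} = L$
$\left(r{\left(15,-21 \right)} - 453\right) \left(-151 - 9\right) = \left(15 - 453\right) \left(-151 - 9\right) = \left(-438\right) \left(-160\right) = 70080$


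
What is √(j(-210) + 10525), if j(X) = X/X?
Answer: √10526 ≈ 102.60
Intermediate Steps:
j(X) = 1
√(j(-210) + 10525) = √(1 + 10525) = √10526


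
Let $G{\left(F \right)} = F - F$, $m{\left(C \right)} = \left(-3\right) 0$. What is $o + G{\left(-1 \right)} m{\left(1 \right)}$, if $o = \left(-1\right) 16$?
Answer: $-16$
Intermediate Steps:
$m{\left(C \right)} = 0$
$G{\left(F \right)} = 0$
$o = -16$
$o + G{\left(-1 \right)} m{\left(1 \right)} = -16 + 0 \cdot 0 = -16 + 0 = -16$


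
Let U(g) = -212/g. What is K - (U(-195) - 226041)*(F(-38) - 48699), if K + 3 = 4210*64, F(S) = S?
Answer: -165243566912/15 ≈ -1.1016e+10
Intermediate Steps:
K = 269437 (K = -3 + 4210*64 = -3 + 269440 = 269437)
K - (U(-195) - 226041)*(F(-38) - 48699) = 269437 - (-212/(-195) - 226041)*(-38 - 48699) = 269437 - (-212*(-1/195) - 226041)*(-48737) = 269437 - (212/195 - 226041)*(-48737) = 269437 - (-44077783)*(-48737)/195 = 269437 - 1*165247608467/15 = 269437 - 165247608467/15 = -165243566912/15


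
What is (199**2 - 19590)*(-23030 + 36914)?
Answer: 277832724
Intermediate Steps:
(199**2 - 19590)*(-23030 + 36914) = (39601 - 19590)*13884 = 20011*13884 = 277832724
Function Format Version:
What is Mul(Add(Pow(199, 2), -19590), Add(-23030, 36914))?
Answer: 277832724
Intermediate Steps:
Mul(Add(Pow(199, 2), -19590), Add(-23030, 36914)) = Mul(Add(39601, -19590), 13884) = Mul(20011, 13884) = 277832724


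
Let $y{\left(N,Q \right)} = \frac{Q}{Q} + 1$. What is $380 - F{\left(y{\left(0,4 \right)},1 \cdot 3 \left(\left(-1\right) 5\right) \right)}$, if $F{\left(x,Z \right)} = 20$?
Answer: $360$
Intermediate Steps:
$y{\left(N,Q \right)} = 2$ ($y{\left(N,Q \right)} = 1 + 1 = 2$)
$380 - F{\left(y{\left(0,4 \right)},1 \cdot 3 \left(\left(-1\right) 5\right) \right)} = 380 - 20 = 360$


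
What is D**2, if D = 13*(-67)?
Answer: 758641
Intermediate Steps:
D = -871
D**2 = (-871)**2 = 758641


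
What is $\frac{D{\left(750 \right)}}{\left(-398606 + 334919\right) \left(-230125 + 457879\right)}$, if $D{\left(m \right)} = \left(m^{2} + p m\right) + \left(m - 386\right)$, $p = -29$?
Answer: $- \frac{270557}{7252484499} \approx -3.7305 \cdot 10^{-5}$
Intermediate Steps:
$D{\left(m \right)} = -386 + m^{2} - 28 m$ ($D{\left(m \right)} = \left(m^{2} - 29 m\right) + \left(m - 386\right) = \left(m^{2} - 29 m\right) + \left(-386 + m\right) = -386 + m^{2} - 28 m$)
$\frac{D{\left(750 \right)}}{\left(-398606 + 334919\right) \left(-230125 + 457879\right)} = \frac{-386 + 750^{2} - 21000}{\left(-398606 + 334919\right) \left(-230125 + 457879\right)} = \frac{-386 + 562500 - 21000}{\left(-63687\right) 227754} = \frac{541114}{-14504968998} = 541114 \left(- \frac{1}{14504968998}\right) = - \frac{270557}{7252484499}$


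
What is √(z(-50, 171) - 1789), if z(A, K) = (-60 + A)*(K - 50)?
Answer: I*√15099 ≈ 122.88*I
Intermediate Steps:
z(A, K) = (-60 + A)*(-50 + K)
√(z(-50, 171) - 1789) = √((3000 - 60*171 - 50*(-50) - 50*171) - 1789) = √((3000 - 10260 + 2500 - 8550) - 1789) = √(-13310 - 1789) = √(-15099) = I*√15099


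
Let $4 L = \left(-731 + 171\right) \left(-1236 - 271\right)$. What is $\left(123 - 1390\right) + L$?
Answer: $209713$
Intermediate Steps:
$L = 210980$ ($L = \frac{\left(-731 + 171\right) \left(-1236 - 271\right)}{4} = \frac{\left(-560\right) \left(-1507\right)}{4} = \frac{1}{4} \cdot 843920 = 210980$)
$\left(123 - 1390\right) + L = \left(123 - 1390\right) + 210980 = -1267 + 210980 = 209713$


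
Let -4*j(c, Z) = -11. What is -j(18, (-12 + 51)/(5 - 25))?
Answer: -11/4 ≈ -2.7500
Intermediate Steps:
j(c, Z) = 11/4 (j(c, Z) = -1/4*(-11) = 11/4)
-j(18, (-12 + 51)/(5 - 25)) = -1*11/4 = -11/4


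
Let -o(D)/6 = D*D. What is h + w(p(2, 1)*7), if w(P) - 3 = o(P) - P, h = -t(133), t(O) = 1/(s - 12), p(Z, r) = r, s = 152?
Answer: -41721/140 ≈ -298.01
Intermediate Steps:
t(O) = 1/140 (t(O) = 1/(152 - 12) = 1/140)
h = -1/140 (h = -1*1/140 = -1/140 ≈ -0.0071429)
o(D) = -6*D² (o(D) = -6*D*D = -6*D²)
w(P) = 3 - P - 6*P² (w(P) = 3 + (-6*P² - P) = 3 + (-P - 6*P²) = 3 - P - 6*P²)
h + w(p(2, 1)*7) = -1/140 + (3 - 7 - 6*(1*7)²) = -1/140 + (3 - 1*7 - 6*7²) = -1/140 + (3 - 7 - 6*49) = -1/140 + (3 - 7 - 294) = -1/140 - 298 = -41721/140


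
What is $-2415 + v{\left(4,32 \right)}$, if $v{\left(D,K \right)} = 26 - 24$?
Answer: $-2413$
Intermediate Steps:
$v{\left(D,K \right)} = 2$ ($v{\left(D,K \right)} = 26 - 24 = 2$)
$-2415 + v{\left(4,32 \right)} = -2415 + 2 = -2413$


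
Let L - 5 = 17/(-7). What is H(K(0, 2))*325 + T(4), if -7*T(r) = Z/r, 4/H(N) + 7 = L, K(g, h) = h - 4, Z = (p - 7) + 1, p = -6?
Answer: -63607/217 ≈ -293.12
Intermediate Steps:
Z = -12 (Z = (-6 - 7) + 1 = -13 + 1 = -12)
K(g, h) = -4 + h
L = 18/7 (L = 5 + 17/(-7) = 5 + 17*(-1/7) = 5 - 17/7 = 18/7 ≈ 2.5714)
H(N) = -28/31 (H(N) = 4/(-7 + 18/7) = 4/(-31/7) = 4*(-7/31) = -28/31)
T(r) = 12/(7*r) (T(r) = -(-12)/(7*r) = 12/(7*r))
H(K(0, 2))*325 + T(4) = -28/31*325 + (12/7)/4 = -9100/31 + (12/7)*(1/4) = -9100/31 + 3/7 = -63607/217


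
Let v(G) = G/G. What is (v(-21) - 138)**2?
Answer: 18769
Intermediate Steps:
v(G) = 1
(v(-21) - 138)**2 = (1 - 138)**2 = (-137)**2 = 18769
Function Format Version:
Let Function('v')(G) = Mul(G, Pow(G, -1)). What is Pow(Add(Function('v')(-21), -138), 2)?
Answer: 18769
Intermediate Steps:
Function('v')(G) = 1
Pow(Add(Function('v')(-21), -138), 2) = Pow(Add(1, -138), 2) = Pow(-137, 2) = 18769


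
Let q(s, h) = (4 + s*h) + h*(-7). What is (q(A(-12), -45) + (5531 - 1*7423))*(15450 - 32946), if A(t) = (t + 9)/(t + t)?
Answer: 27619623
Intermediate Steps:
A(t) = (9 + t)/(2*t) (A(t) = (9 + t)/((2*t)) = (9 + t)*(1/(2*t)) = (9 + t)/(2*t))
q(s, h) = 4 - 7*h + h*s (q(s, h) = (4 + h*s) - 7*h = 4 - 7*h + h*s)
(q(A(-12), -45) + (5531 - 1*7423))*(15450 - 32946) = ((4 - 7*(-45) - 45*(9 - 12)/(2*(-12))) + (5531 - 1*7423))*(15450 - 32946) = ((4 + 315 - 45*(-1)*(-3)/(2*12)) + (5531 - 7423))*(-17496) = ((4 + 315 - 45*⅛) - 1892)*(-17496) = ((4 + 315 - 45/8) - 1892)*(-17496) = (2507/8 - 1892)*(-17496) = -12629/8*(-17496) = 27619623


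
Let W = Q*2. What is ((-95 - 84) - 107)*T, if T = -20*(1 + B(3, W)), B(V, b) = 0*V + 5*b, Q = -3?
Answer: -165880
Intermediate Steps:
W = -6 (W = -3*2 = -6)
B(V, b) = 5*b (B(V, b) = 0 + 5*b = 5*b)
T = 580 (T = -20*(1 + 5*(-6)) = -20*(1 - 30) = -20*(-29) = 580)
((-95 - 84) - 107)*T = ((-95 - 84) - 107)*580 = (-179 - 107)*580 = -286*580 = -165880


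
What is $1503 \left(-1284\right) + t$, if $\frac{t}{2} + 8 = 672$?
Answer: $-1928524$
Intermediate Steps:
$t = 1328$ ($t = -16 + 2 \cdot 672 = -16 + 1344 = 1328$)
$1503 \left(-1284\right) + t = 1503 \left(-1284\right) + 1328 = -1929852 + 1328 = -1928524$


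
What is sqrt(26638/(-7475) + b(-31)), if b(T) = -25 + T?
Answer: I*sqrt(133126162)/1495 ≈ 7.7177*I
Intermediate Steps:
sqrt(26638/(-7475) + b(-31)) = sqrt(26638/(-7475) + (-25 - 31)) = sqrt(26638*(-1/7475) - 56) = sqrt(-26638/7475 - 56) = sqrt(-445238/7475) = I*sqrt(133126162)/1495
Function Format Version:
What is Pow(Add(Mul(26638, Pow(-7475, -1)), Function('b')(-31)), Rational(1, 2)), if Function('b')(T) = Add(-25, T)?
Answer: Mul(Rational(1, 1495), I, Pow(133126162, Rational(1, 2))) ≈ Mul(7.7177, I)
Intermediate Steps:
Pow(Add(Mul(26638, Pow(-7475, -1)), Function('b')(-31)), Rational(1, 2)) = Pow(Add(Mul(26638, Pow(-7475, -1)), Add(-25, -31)), Rational(1, 2)) = Pow(Add(Mul(26638, Rational(-1, 7475)), -56), Rational(1, 2)) = Pow(Add(Rational(-26638, 7475), -56), Rational(1, 2)) = Pow(Rational(-445238, 7475), Rational(1, 2)) = Mul(Rational(1, 1495), I, Pow(133126162, Rational(1, 2)))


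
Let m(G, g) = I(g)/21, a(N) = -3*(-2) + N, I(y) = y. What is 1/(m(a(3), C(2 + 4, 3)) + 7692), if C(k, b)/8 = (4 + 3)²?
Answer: 3/23132 ≈ 0.00012969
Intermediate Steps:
C(k, b) = 392 (C(k, b) = 8*(4 + 3)² = 8*7² = 8*49 = 392)
a(N) = 6 + N
m(G, g) = g/21
1/(m(a(3), C(2 + 4, 3)) + 7692) = 1/((1/21)*392 + 7692) = 1/(56/3 + 7692) = 1/(23132/3) = 3/23132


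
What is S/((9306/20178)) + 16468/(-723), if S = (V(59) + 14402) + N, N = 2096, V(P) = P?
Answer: 13410653075/373791 ≈ 35877.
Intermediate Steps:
S = 16557 (S = (59 + 14402) + 2096 = 14461 + 2096 = 16557)
S/((9306/20178)) + 16468/(-723) = 16557/((9306/20178)) + 16468/(-723) = 16557/((9306*(1/20178))) + 16468*(-1/723) = 16557/(517/1121) - 16468/723 = 16557*(1121/517) - 16468/723 = 18560397/517 - 16468/723 = 13410653075/373791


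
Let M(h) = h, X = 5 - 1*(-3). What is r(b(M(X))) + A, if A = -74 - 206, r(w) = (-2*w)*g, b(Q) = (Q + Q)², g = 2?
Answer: -1304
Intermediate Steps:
X = 8 (X = 5 + 3 = 8)
b(Q) = 4*Q² (b(Q) = (2*Q)² = 4*Q²)
r(w) = -4*w (r(w) = -2*w*2 = -4*w)
A = -280
r(b(M(X))) + A = -16*8² - 280 = -16*64 - 280 = -4*256 - 280 = -1024 - 280 = -1304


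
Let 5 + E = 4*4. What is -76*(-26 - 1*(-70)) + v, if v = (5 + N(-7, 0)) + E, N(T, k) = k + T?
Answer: -3335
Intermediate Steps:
N(T, k) = T + k
E = 11 (E = -5 + 4*4 = -5 + 16 = 11)
v = 9 (v = (5 + (-7 + 0)) + 11 = (5 - 7) + 11 = -2 + 11 = 9)
-76*(-26 - 1*(-70)) + v = -76*(-26 - 1*(-70)) + 9 = -76*(-26 + 70) + 9 = -76*44 + 9 = -3344 + 9 = -3335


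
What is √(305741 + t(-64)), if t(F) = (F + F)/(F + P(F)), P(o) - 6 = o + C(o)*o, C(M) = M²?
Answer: √5257480568531061/131133 ≈ 552.94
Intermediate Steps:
P(o) = 6 + o + o³ (P(o) = 6 + (o + o²*o) = 6 + (o + o³) = 6 + o + o³)
t(F) = 2*F/(6 + F³ + 2*F) (t(F) = (F + F)/(F + (6 + F + F³)) = (2*F)/(6 + F³ + 2*F) = 2*F/(6 + F³ + 2*F))
√(305741 + t(-64)) = √(305741 + 2*(-64)/(6 + (-64)³ + 2*(-64))) = √(305741 + 2*(-64)/(6 - 262144 - 128)) = √(305741 + 2*(-64)/(-262266)) = √(305741 + 2*(-64)*(-1/262266)) = √(305741 + 64/131133) = √(40092734617/131133) = √5257480568531061/131133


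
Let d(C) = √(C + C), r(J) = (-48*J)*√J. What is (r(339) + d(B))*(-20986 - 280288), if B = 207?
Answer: -903822*√46 + 4902330528*√339 ≈ 9.0255e+10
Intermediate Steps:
r(J) = -48*J^(3/2)
d(C) = √2*√C (d(C) = √(2*C) = √2*√C)
(r(339) + d(B))*(-20986 - 280288) = (-16272*√339 + √2*√207)*(-20986 - 280288) = (-16272*√339 + √2*(3*√23))*(-301274) = (-16272*√339 + 3*√46)*(-301274) = -903822*√46 + 4902330528*√339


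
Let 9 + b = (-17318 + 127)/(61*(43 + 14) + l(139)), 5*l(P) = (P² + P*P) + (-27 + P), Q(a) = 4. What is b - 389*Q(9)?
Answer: -87943490/56139 ≈ -1566.5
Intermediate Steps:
l(P) = -27/5 + P/5 + 2*P²/5 (l(P) = ((P² + P*P) + (-27 + P))/5 = ((P² + P²) + (-27 + P))/5 = (2*P² + (-27 + P))/5 = (-27 + P + 2*P²)/5 = -27/5 + P/5 + 2*P²/5)
b = -591206/56139 (b = -9 + (-17318 + 127)/(61*(43 + 14) + (-27/5 + (⅕)*139 + (⅖)*139²)) = -9 - 17191/(61*57 + (-27/5 + 139/5 + (⅖)*19321)) = -9 - 17191/(3477 + (-27/5 + 139/5 + 38642/5)) = -9 - 17191/(3477 + 38754/5) = -9 - 17191/56139/5 = -9 - 17191*5/56139 = -9 - 85955/56139 = -591206/56139 ≈ -10.531)
b - 389*Q(9) = -591206/56139 - 389*4 = -591206/56139 - 1556 = -87943490/56139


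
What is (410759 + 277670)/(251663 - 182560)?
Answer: 688429/69103 ≈ 9.9624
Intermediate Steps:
(410759 + 277670)/(251663 - 182560) = 688429/69103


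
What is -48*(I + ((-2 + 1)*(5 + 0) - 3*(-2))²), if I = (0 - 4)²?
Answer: -816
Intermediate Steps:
I = 16 (I = (-4)² = 16)
-48*(I + ((-2 + 1)*(5 + 0) - 3*(-2))²) = -48*(16 + ((-2 + 1)*(5 + 0) - 3*(-2))²) = -48*(16 + (-1*5 + 6)²) = -48*(16 + (-5 + 6)²) = -48*(16 + 1²) = -48*(16 + 1) = -48*17 = -816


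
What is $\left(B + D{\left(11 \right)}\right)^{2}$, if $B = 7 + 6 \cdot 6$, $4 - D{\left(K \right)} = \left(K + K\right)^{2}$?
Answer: $190969$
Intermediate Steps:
$D{\left(K \right)} = 4 - 4 K^{2}$ ($D{\left(K \right)} = 4 - \left(K + K\right)^{2} = 4 - \left(2 K\right)^{2} = 4 - 4 K^{2}$)
$B = 43$ ($B = 7 + 36 = 43$)
$\left(B + D{\left(11 \right)}\right)^{2} = \left(43 + \left(4 - 4 \cdot 11^{2}\right)\right)^{2} = \left(43 + \left(4 - 484\right)\right)^{2} = \left(43 - 480\right)^{2} = \left(-437\right)^{2} = 190969$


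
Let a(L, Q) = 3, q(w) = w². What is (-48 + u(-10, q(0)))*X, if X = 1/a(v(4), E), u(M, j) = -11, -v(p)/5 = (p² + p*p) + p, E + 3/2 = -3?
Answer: -59/3 ≈ -19.667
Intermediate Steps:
E = -9/2 (E = -3/2 - 3 = -9/2 ≈ -4.5000)
v(p) = -10*p² - 5*p (v(p) = -5*((p² + p*p) + p) = -5*((p² + p²) + p) = -5*(2*p² + p) = -5*(p + 2*p²) = -10*p² - 5*p)
X = ⅓ (X = 1/3 = ⅓ ≈ 0.33333)
(-48 + u(-10, q(0)))*X = (-48 - 11)*(⅓) = -59*⅓ = -59/3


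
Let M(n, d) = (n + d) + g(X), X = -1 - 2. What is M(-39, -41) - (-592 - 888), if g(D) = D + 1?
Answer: 1398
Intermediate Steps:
X = -3
g(D) = 1 + D
M(n, d) = -2 + d + n (M(n, d) = (n + d) + (1 - 3) = (d + n) - 2 = -2 + d + n)
M(-39, -41) - (-592 - 888) = (-2 - 41 - 39) - (-592 - 888) = -82 - 1*(-1480) = -82 + 1480 = 1398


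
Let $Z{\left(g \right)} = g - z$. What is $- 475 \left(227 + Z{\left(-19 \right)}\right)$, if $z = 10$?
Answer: $-94050$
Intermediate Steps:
$Z{\left(g \right)} = -10 + g$ ($Z{\left(g \right)} = g - 10 = -10 + g$)
$- 475 \left(227 + Z{\left(-19 \right)}\right) = - 475 \left(227 - 29\right) = \left(-475\right) 198 = -94050$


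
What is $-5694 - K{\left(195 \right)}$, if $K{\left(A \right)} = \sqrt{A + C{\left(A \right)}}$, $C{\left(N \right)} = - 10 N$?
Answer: $-5694 - 3 i \sqrt{195} \approx -5694.0 - 41.893 i$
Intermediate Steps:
$K{\left(A \right)} = 3 \sqrt{- A}$ ($K{\left(A \right)} = \sqrt{A - 10 A} = \sqrt{- 9 A} = 3 \sqrt{- A}$)
$-5694 - K{\left(195 \right)} = -5694 - 3 \sqrt{\left(-1\right) 195} = -5694 - 3 \sqrt{-195} = -5694 - 3 i \sqrt{195}$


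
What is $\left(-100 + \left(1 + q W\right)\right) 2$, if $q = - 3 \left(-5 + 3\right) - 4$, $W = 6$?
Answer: $-174$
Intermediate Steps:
$q = 2$ ($q = \left(-3\right) \left(-2\right) - 4 = 6 - 4 = 2$)
$\left(-100 + \left(1 + q W\right)\right) 2 = \left(-100 + \left(1 + 2 \cdot 6\right)\right) 2 = \left(-100 + \left(1 + 12\right)\right) 2 = \left(-100 + 13\right) 2 = \left(-87\right) 2 = -174$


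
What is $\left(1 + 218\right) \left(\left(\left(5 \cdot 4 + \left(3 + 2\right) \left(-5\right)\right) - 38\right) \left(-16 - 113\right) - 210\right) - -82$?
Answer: $1168885$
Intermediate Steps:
$\left(1 + 218\right) \left(\left(\left(5 \cdot 4 + \left(3 + 2\right) \left(-5\right)\right) - 38\right) \left(-16 - 113\right) - 210\right) - -82 = 219 \left(\left(\left(20 + 5 \left(-5\right)\right) - 38\right) \left(-129\right) - 210\right) + 82 = 219 \left(\left(\left(20 - 25\right) - 38\right) \left(-129\right) - 210\right) + 82 = 219 \left(\left(-5 - 38\right) \left(-129\right) - 210\right) + 82 = 219 \left(\left(-43\right) \left(-129\right) - 210\right) + 82 = 219 \left(5547 - 210\right) + 82 = 219 \cdot 5337 + 82 = 1168803 + 82 = 1168885$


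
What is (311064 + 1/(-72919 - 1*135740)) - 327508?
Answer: -3431188597/208659 ≈ -16444.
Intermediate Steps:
(311064 + 1/(-72919 - 1*135740)) - 327508 = (311064 + 1/(-72919 - 135740)) - 327508 = (311064 + 1/(-208659)) - 327508 = (311064 - 1/208659) - 327508 = 64906303175/208659 - 327508 = -3431188597/208659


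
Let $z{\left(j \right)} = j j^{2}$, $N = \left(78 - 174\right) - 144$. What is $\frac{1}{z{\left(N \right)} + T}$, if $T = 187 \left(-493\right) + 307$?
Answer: $- \frac{1}{13915884} \approx -7.186 \cdot 10^{-8}$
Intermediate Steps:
$N = -240$ ($N = -96 - 144 = -240$)
$T = -91884$ ($T = -92191 + 307 = -91884$)
$z{\left(j \right)} = j^{3}$
$\frac{1}{z{\left(N \right)} + T} = \frac{1}{\left(-240\right)^{3} - 91884} = \frac{1}{-13824000 - 91884} = \frac{1}{-13915884} = - \frac{1}{13915884}$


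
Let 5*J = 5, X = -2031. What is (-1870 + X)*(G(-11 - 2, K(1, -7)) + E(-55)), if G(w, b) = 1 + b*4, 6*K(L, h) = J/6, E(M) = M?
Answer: 1891985/9 ≈ 2.1022e+5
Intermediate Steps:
J = 1 (J = (⅕)*5 = 1)
K(L, h) = 1/36 (K(L, h) = (1/6)/6 = (1*(⅙))/6 = (⅙)*(⅙) = 1/36)
G(w, b) = 1 + 4*b
(-1870 + X)*(G(-11 - 2, K(1, -7)) + E(-55)) = (-1870 - 2031)*((1 + 4*(1/36)) - 55) = -3901*((1 + ⅑) - 55) = -3901*(10/9 - 55) = -3901*(-485/9) = 1891985/9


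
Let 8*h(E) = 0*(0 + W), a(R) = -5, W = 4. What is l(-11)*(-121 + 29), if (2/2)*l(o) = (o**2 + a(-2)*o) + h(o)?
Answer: -16192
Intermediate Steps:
h(E) = 0 (h(E) = (0*(0 + 4))/8 = (0*4)/8 = (1/8)*0 = 0)
l(o) = o**2 - 5*o (l(o) = (o**2 - 5*o) + 0 = o**2 - 5*o)
l(-11)*(-121 + 29) = (-11*(-5 - 11))*(-121 + 29) = -11*(-16)*(-92) = 176*(-92) = -16192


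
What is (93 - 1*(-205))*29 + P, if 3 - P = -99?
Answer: 8744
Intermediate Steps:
P = 102 (P = 3 - 1*(-99) = 3 + 99 = 102)
(93 - 1*(-205))*29 + P = (93 - 1*(-205))*29 + 102 = (93 + 205)*29 + 102 = 298*29 + 102 = 8642 + 102 = 8744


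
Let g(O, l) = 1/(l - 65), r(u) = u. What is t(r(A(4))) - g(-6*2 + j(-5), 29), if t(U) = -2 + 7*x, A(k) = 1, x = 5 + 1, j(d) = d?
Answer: 1441/36 ≈ 40.028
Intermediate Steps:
x = 6
t(U) = 40 (t(U) = -2 + 7*6 = -2 + 42 = 40)
g(O, l) = 1/(-65 + l)
t(r(A(4))) - g(-6*2 + j(-5), 29) = 40 - 1/(-65 + 29) = 40 - 1/(-36) = 40 - 1*(-1/36) = 40 + 1/36 = 1441/36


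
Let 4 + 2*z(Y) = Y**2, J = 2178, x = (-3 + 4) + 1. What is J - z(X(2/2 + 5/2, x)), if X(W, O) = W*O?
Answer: 4311/2 ≈ 2155.5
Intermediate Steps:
x = 2 (x = 1 + 1 = 2)
X(W, O) = O*W
z(Y) = -2 + Y**2/2
J - z(X(2/2 + 5/2, x)) = 2178 - (-2 + (2*(2/2 + 5/2))**2/2) = 2178 - (-2 + (2*(2*(1/2) + 5*(1/2)))**2/2) = 2178 - (-2 + (2*(1 + 5/2))**2/2) = 2178 - (-2 + (2*(7/2))**2/2) = 2178 - (-2 + (1/2)*7**2) = 2178 - (-2 + (1/2)*49) = 2178 - (-2 + 49/2) = 2178 - 1*45/2 = 2178 - 45/2 = 4311/2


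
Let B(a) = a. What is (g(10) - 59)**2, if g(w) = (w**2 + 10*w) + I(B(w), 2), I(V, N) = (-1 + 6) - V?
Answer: 18496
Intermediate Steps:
I(V, N) = 5 - V
g(w) = 5 + w**2 + 9*w (g(w) = (w**2 + 10*w) + (5 - w) = 5 + w**2 + 9*w)
(g(10) - 59)**2 = ((5 + 10**2 + 9*10) - 59)**2 = ((5 + 100 + 90) - 59)**2 = (195 - 59)**2 = 136**2 = 18496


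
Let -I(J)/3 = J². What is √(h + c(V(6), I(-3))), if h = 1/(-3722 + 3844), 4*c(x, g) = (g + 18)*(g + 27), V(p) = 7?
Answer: √122/122 ≈ 0.090536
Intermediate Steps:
I(J) = -3*J²
c(x, g) = (18 + g)*(27 + g)/4 (c(x, g) = ((g + 18)*(g + 27))/4 = ((18 + g)*(27 + g))/4 = (18 + g)*(27 + g)/4)
h = 1/122 ≈ 0.0081967
√(h + c(V(6), I(-3))) = √(1/122 + (243/2 + (-3*(-3)²)²/4 + 45*(-3*(-3)²)/4)) = √(1/122 + (243/2 + (-3*9)²/4 + 45*(-3*9)/4)) = √(1/122 + (243/2 + (¼)*(-27)² + (45/4)*(-27))) = √(1/122 + (243/2 + (¼)*729 - 1215/4)) = √(1/122 + (243/2 + 729/4 - 1215/4)) = √(1/122 + 0) = √(1/122) = √122/122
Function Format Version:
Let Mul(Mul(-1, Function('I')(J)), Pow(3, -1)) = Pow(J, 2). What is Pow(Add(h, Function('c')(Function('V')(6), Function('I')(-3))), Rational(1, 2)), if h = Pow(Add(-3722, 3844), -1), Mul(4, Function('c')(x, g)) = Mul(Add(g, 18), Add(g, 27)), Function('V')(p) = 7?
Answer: Mul(Rational(1, 122), Pow(122, Rational(1, 2))) ≈ 0.090536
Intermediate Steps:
Function('I')(J) = Mul(-3, Pow(J, 2))
Function('c')(x, g) = Mul(Rational(1, 4), Add(18, g), Add(27, g)) (Function('c')(x, g) = Mul(Rational(1, 4), Mul(Add(g, 18), Add(g, 27))) = Mul(Rational(1, 4), Mul(Add(18, g), Add(27, g))) = Mul(Rational(1, 4), Add(18, g), Add(27, g)))
h = Rational(1, 122) (h = Pow(122, -1) = Rational(1, 122) ≈ 0.0081967)
Pow(Add(h, Function('c')(Function('V')(6), Function('I')(-3))), Rational(1, 2)) = Pow(Add(Rational(1, 122), Add(Rational(243, 2), Mul(Rational(1, 4), Pow(Mul(-3, Pow(-3, 2)), 2)), Mul(Rational(45, 4), Mul(-3, Pow(-3, 2))))), Rational(1, 2)) = Pow(Add(Rational(1, 122), Add(Rational(243, 2), Mul(Rational(1, 4), Pow(Mul(-3, 9), 2)), Mul(Rational(45, 4), Mul(-3, 9)))), Rational(1, 2)) = Pow(Add(Rational(1, 122), Add(Rational(243, 2), Mul(Rational(1, 4), Pow(-27, 2)), Mul(Rational(45, 4), -27))), Rational(1, 2)) = Pow(Add(Rational(1, 122), Add(Rational(243, 2), Mul(Rational(1, 4), 729), Rational(-1215, 4))), Rational(1, 2)) = Pow(Add(Rational(1, 122), Add(Rational(243, 2), Rational(729, 4), Rational(-1215, 4))), Rational(1, 2)) = Pow(Add(Rational(1, 122), 0), Rational(1, 2)) = Pow(Rational(1, 122), Rational(1, 2)) = Mul(Rational(1, 122), Pow(122, Rational(1, 2)))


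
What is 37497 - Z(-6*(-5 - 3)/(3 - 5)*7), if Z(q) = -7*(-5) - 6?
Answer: 37468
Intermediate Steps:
Z(q) = 29 (Z(q) = 35 - 6 = 29)
37497 - Z(-6*(-5 - 3)/(3 - 5)*7) = 37497 - 1*29 = 37497 - 29 = 37468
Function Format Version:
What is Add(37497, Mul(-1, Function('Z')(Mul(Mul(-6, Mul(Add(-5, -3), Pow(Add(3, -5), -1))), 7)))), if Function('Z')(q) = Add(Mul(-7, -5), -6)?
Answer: 37468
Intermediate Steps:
Function('Z')(q) = 29 (Function('Z')(q) = Add(35, -6) = 29)
Add(37497, Mul(-1, Function('Z')(Mul(Mul(-6, Mul(Add(-5, -3), Pow(Add(3, -5), -1))), 7)))) = Add(37497, Mul(-1, 29)) = Add(37497, -29) = 37468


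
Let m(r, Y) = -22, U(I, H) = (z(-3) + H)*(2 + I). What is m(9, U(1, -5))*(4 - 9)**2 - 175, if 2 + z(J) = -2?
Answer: -725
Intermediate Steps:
z(J) = -4 (z(J) = -2 - 2 = -4)
U(I, H) = (-4 + H)*(2 + I)
m(9, U(1, -5))*(4 - 9)**2 - 175 = -22*(4 - 9)**2 - 175 = -22*(-5)**2 - 175 = -22*25 - 175 = -550 - 175 = -725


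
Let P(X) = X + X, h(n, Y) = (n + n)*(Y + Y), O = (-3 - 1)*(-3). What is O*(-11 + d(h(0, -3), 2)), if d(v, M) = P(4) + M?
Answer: -12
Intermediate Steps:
O = 12 (O = -4*(-3) = 12)
h(n, Y) = 4*Y*n (h(n, Y) = (2*n)*(2*Y) = 4*Y*n)
P(X) = 2*X
d(v, M) = 8 + M (d(v, M) = 2*4 + M = 8 + M)
O*(-11 + d(h(0, -3), 2)) = 12*(-11 + (8 + 2)) = 12*(-11 + 10) = 12*(-1) = -12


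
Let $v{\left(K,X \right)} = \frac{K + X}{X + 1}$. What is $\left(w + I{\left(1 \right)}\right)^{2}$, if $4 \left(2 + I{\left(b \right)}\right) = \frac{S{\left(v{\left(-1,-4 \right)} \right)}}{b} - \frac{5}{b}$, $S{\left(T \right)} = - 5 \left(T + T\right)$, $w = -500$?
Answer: $\frac{37075921}{144} \approx 2.5747 \cdot 10^{5}$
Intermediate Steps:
$v{\left(K,X \right)} = \frac{K + X}{1 + X}$
$S{\left(T \right)} = - 10 T$ ($S{\left(T \right)} = - 5 \cdot 2 T = - 10 T$)
$I{\left(b \right)} = -2 - \frac{65}{12 b}$ ($I{\left(b \right)} = -2 + \frac{\frac{\left(-10\right) \frac{-1 - 4}{1 - 4}}{b} - \frac{5}{b}}{4} = -2 + \frac{\frac{\left(-10\right) \frac{1}{-3} \left(-5\right)}{b} - \frac{5}{b}}{4} = -2 + \frac{\frac{\left(-10\right) \left(\left(- \frac{1}{3}\right) \left(-5\right)\right)}{b} - \frac{5}{b}}{4} = -2 + \frac{\frac{\left(-10\right) \frac{5}{3}}{b} - \frac{5}{b}}{4} = -2 + \frac{- \frac{50}{3 b} - \frac{5}{b}}{4} = -2 + \frac{\left(- \frac{65}{3}\right) \frac{1}{b}}{4} = -2 - \frac{65}{12 b}$)
$\left(w + I{\left(1 \right)}\right)^{2} = \left(-500 - \left(2 + \frac{65}{12 \cdot 1}\right)\right)^{2} = \left(-500 - \frac{89}{12}\right)^{2} = \left(- \frac{6089}{12}\right)^{2} = \frac{37075921}{144}$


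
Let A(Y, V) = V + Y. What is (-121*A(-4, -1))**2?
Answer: 366025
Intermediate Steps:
(-121*A(-4, -1))**2 = (-121*(-1 - 4))**2 = (-121*(-5))**2 = 605**2 = 366025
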